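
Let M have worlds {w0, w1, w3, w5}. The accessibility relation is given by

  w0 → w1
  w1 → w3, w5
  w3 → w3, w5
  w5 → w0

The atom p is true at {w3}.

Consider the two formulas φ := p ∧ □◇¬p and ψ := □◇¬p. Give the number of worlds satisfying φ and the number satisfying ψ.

1 and 4

For p ∧ □◇¬p:
w0: p is F, □◇¬p is T. ✗
w1: p is F, □◇¬p is T. ✗
w3: p is T, □◇¬p is T. ✓
w5: p is F, □◇¬p is T. ✗
— 1 world.
For □◇¬p:
w0: successors {w1}; ◇¬p there: w1:T. ✓
w1: successors {w3, w5}; ◇¬p there: w3:T, w5:T. ✓
w3: successors {w3, w5}; ◇¬p there: w3:T, w5:T. ✓
w5: successors {w0}; ◇¬p there: w0:T. ✓
— 4 worlds.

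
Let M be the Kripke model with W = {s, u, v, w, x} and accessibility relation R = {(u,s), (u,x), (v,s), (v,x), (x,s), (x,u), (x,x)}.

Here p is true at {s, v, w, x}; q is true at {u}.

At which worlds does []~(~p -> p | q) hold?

s: no successors, so []~(~p -> p | q) holds vacuously. ✓
u: successors {s, x}; ~(~p -> p | q) there: s:F, x:F. ✗
v: successors {s, x}; ~(~p -> p | q) there: s:F, x:F. ✗
w: no successors, so []~(~p -> p | q) holds vacuously. ✓
x: successors {s, u, x}; ~(~p -> p | q) there: s:F, u:F, x:F. ✗

{s, w}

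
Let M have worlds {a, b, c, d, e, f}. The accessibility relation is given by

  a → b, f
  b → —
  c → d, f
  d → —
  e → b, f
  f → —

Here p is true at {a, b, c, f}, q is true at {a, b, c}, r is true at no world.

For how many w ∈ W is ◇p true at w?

3

a: successors {b, f}; p there: b:T, f:T. ✓
b: no successors, so ◇p fails. ✗
c: successors {d, f}; p there: d:F, f:T. ✓
d: no successors, so ◇p fails. ✗
e: successors {b, f}; p there: b:T, f:T. ✓
f: no successors, so ◇p fails. ✗
Satisfying worlds: {a, c, e}.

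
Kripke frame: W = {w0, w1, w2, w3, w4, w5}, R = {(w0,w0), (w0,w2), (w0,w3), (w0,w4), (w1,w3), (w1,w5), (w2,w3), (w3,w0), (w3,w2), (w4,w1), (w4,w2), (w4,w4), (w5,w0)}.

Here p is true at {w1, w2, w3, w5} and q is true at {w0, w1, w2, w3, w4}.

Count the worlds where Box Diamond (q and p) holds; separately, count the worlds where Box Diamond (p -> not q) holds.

5 and 3

For Box Diamond (q and p):
w0: successors {w0, w2, w3, w4}; Diamond (q and p) there: w0:T, w2:T, w3:T, w4:T. ✓
w1: successors {w3, w5}; Diamond (q and p) there: w3:T, w5:F. ✗
w2: successors {w3}; Diamond (q and p) there: w3:T. ✓
w3: successors {w0, w2}; Diamond (q and p) there: w0:T, w2:T. ✓
w4: successors {w1, w2, w4}; Diamond (q and p) there: w1:T, w2:T, w4:T. ✓
w5: successors {w0}; Diamond (q and p) there: w0:T. ✓
— 5 worlds.
For Box Diamond (p -> not q):
w0: successors {w0, w2, w3, w4}; Diamond (p -> not q) there: w0:T, w2:F, w3:T, w4:T. ✗
w1: successors {w3, w5}; Diamond (p -> not q) there: w3:T, w5:T. ✓
w2: successors {w3}; Diamond (p -> not q) there: w3:T. ✓
w3: successors {w0, w2}; Diamond (p -> not q) there: w0:T, w2:F. ✗
w4: successors {w1, w2, w4}; Diamond (p -> not q) there: w1:T, w2:F, w4:T. ✗
w5: successors {w0}; Diamond (p -> not q) there: w0:T. ✓
— 3 worlds.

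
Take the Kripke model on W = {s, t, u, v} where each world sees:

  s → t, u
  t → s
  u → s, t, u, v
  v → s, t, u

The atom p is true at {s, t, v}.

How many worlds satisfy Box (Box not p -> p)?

4

s: successors {t, u}; Box not p -> p there: t:T, u:T. ✓
t: successors {s}; Box not p -> p there: s:T. ✓
u: successors {s, t, u, v}; Box not p -> p there: s:T, t:T, u:T, v:T. ✓
v: successors {s, t, u}; Box not p -> p there: s:T, t:T, u:T. ✓
Satisfying worlds: {s, t, u, v}.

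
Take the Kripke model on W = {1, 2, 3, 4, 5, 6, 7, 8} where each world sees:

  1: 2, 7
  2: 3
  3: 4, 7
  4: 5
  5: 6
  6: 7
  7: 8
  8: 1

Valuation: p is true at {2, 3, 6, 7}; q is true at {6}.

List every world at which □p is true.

{1, 2, 5, 6}

1: successors {2, 7}; p there: 2:T, 7:T. ✓
2: successors {3}; p there: 3:T. ✓
3: successors {4, 7}; p there: 4:F, 7:T. ✗
4: successors {5}; p there: 5:F. ✗
5: successors {6}; p there: 6:T. ✓
6: successors {7}; p there: 7:T. ✓
7: successors {8}; p there: 8:F. ✗
8: successors {1}; p there: 1:F. ✗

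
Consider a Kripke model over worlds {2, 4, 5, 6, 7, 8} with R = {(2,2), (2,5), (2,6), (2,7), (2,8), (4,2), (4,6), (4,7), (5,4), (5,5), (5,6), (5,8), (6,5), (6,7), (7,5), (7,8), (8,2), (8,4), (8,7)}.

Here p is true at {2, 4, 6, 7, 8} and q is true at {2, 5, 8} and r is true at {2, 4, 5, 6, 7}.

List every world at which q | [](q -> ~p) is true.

2: q is T, [](q -> ~p) is F. ✓
4: q is F, [](q -> ~p) is F. ✗
5: q is T, [](q -> ~p) is F. ✓
6: q is F, [](q -> ~p) is T. ✓
7: q is F, [](q -> ~p) is F. ✗
8: q is T, [](q -> ~p) is F. ✓

{2, 5, 6, 8}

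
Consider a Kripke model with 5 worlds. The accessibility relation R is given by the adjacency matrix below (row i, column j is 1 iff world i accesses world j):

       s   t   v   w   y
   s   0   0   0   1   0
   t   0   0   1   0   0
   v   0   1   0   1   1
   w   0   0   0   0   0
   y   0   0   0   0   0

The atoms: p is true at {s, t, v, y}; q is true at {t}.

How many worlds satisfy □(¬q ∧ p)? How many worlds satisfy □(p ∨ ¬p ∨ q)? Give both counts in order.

For □(¬q ∧ p):
s: successors {w}; ¬q ∧ p there: w:F. ✗
t: successors {v}; ¬q ∧ p there: v:T. ✓
v: successors {t, w, y}; ¬q ∧ p there: t:F, w:F, y:T. ✗
w: no successors, so □(¬q ∧ p) holds vacuously. ✓
y: no successors, so □(¬q ∧ p) holds vacuously. ✓
— 3 worlds.
For □(p ∨ ¬p ∨ q):
s: successors {w}; p ∨ ¬p ∨ q there: w:T. ✓
t: successors {v}; p ∨ ¬p ∨ q there: v:T. ✓
v: successors {t, w, y}; p ∨ ¬p ∨ q there: t:T, w:T, y:T. ✓
w: no successors, so □(p ∨ ¬p ∨ q) holds vacuously. ✓
y: no successors, so □(p ∨ ¬p ∨ q) holds vacuously. ✓
— 5 worlds.

3 and 5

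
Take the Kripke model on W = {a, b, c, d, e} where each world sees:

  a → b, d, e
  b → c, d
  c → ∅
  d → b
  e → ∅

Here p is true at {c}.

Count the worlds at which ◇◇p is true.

2

a: successors {b, d, e}; ◇p there: b:T, d:F, e:F. ✓
b: successors {c, d}; ◇p there: c:F, d:F. ✗
c: no successors, so ◇◇p fails. ✗
d: successors {b}; ◇p there: b:T. ✓
e: no successors, so ◇◇p fails. ✗
Satisfying worlds: {a, d}.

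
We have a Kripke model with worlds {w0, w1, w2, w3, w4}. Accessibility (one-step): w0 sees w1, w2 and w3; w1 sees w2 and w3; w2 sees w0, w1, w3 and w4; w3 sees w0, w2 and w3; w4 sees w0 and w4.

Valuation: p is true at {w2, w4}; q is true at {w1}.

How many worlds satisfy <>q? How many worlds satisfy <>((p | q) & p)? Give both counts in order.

2 and 5

For <>q:
w0: successors {w1, w2, w3}; q there: w1:T, w2:F, w3:F. ✓
w1: successors {w2, w3}; q there: w2:F, w3:F. ✗
w2: successors {w0, w1, w3, w4}; q there: w0:F, w1:T, w3:F, w4:F. ✓
w3: successors {w0, w2, w3}; q there: w0:F, w2:F, w3:F. ✗
w4: successors {w0, w4}; q there: w0:F, w4:F. ✗
— 2 worlds.
For <>((p | q) & p):
w0: successors {w1, w2, w3}; (p | q) & p there: w1:F, w2:T, w3:F. ✓
w1: successors {w2, w3}; (p | q) & p there: w2:T, w3:F. ✓
w2: successors {w0, w1, w3, w4}; (p | q) & p there: w0:F, w1:F, w3:F, w4:T. ✓
w3: successors {w0, w2, w3}; (p | q) & p there: w0:F, w2:T, w3:F. ✓
w4: successors {w0, w4}; (p | q) & p there: w0:F, w4:T. ✓
— 5 worlds.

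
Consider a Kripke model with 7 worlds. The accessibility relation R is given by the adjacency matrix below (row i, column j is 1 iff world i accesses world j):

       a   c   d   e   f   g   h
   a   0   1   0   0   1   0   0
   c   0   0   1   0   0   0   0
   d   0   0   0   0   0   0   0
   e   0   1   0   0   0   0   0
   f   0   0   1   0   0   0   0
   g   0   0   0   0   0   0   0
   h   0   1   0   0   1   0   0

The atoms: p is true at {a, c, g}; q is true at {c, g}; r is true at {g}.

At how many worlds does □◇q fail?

5

a: successors {c, f}; ◇q there: c:F, f:F. ✗
c: successors {d}; ◇q there: d:F. ✗
d: no successors, so □◇q holds vacuously. ✓
e: successors {c}; ◇q there: c:F. ✗
f: successors {d}; ◇q there: d:F. ✗
g: no successors, so □◇q holds vacuously. ✓
h: successors {c, f}; ◇q there: c:F, f:F. ✗
Satisfying worlds: {d, g}.
So □◇q fails at the other 5 worlds.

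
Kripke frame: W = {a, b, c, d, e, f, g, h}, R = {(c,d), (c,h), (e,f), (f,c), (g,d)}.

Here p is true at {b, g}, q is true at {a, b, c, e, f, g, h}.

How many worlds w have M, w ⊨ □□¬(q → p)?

7

a: no successors, so □□¬(q → p) holds vacuously. ✓
b: no successors, so □□¬(q → p) holds vacuously. ✓
c: successors {d, h}; □¬(q → p) there: d:T, h:T. ✓
d: no successors, so □□¬(q → p) holds vacuously. ✓
e: successors {f}; □¬(q → p) there: f:T. ✓
f: successors {c}; □¬(q → p) there: c:F. ✗
g: successors {d}; □¬(q → p) there: d:T. ✓
h: no successors, so □□¬(q → p) holds vacuously. ✓
Satisfying worlds: {a, b, c, d, e, g, h}.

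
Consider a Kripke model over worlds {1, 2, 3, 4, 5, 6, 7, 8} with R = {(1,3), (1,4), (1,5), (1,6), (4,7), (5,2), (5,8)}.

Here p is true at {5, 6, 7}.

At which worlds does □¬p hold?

{2, 3, 5, 6, 7, 8}

1: successors {3, 4, 5, 6}; ¬p there: 3:T, 4:T, 5:F, 6:F. ✗
2: no successors, so □¬p holds vacuously. ✓
3: no successors, so □¬p holds vacuously. ✓
4: successors {7}; ¬p there: 7:F. ✗
5: successors {2, 8}; ¬p there: 2:T, 8:T. ✓
6: no successors, so □¬p holds vacuously. ✓
7: no successors, so □¬p holds vacuously. ✓
8: no successors, so □¬p holds vacuously. ✓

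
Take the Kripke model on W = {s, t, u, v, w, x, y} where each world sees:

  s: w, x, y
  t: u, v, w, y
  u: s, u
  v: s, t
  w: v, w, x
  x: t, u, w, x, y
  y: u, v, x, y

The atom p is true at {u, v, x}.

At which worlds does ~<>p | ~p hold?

s: ~<>p is F, ~p is T. ✓
t: ~<>p is F, ~p is T. ✓
u: ~<>p is F, ~p is F. ✗
v: ~<>p is T, ~p is F. ✓
w: ~<>p is F, ~p is T. ✓
x: ~<>p is F, ~p is F. ✗
y: ~<>p is F, ~p is T. ✓

{s, t, v, w, y}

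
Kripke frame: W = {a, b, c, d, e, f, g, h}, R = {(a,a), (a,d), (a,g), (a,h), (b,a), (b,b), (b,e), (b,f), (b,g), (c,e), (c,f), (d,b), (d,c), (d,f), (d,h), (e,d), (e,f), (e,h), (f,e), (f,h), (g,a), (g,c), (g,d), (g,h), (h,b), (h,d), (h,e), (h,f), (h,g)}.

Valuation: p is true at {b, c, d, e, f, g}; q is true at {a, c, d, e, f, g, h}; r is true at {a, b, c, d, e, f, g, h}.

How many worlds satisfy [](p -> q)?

a: successors {a, d, g, h}; p -> q there: a:T, d:T, g:T, h:T. ✓
b: successors {a, b, e, f, g}; p -> q there: a:T, b:F, e:T, f:T, g:T. ✗
c: successors {e, f}; p -> q there: e:T, f:T. ✓
d: successors {b, c, f, h}; p -> q there: b:F, c:T, f:T, h:T. ✗
e: successors {d, f, h}; p -> q there: d:T, f:T, h:T. ✓
f: successors {e, h}; p -> q there: e:T, h:T. ✓
g: successors {a, c, d, h}; p -> q there: a:T, c:T, d:T, h:T. ✓
h: successors {b, d, e, f, g}; p -> q there: b:F, d:T, e:T, f:T, g:T. ✗
Satisfying worlds: {a, c, e, f, g}.

5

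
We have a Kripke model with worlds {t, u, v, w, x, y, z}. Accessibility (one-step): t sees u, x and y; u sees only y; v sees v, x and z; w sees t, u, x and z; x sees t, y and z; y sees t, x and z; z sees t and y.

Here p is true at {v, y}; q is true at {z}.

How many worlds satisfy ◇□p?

2

t: successors {u, x, y}; □p there: u:T, x:F, y:F. ✓
u: successors {y}; □p there: y:F. ✗
v: successors {v, x, z}; □p there: v:F, x:F, z:F. ✗
w: successors {t, u, x, z}; □p there: t:F, u:T, x:F, z:F. ✓
x: successors {t, y, z}; □p there: t:F, y:F, z:F. ✗
y: successors {t, x, z}; □p there: t:F, x:F, z:F. ✗
z: successors {t, y}; □p there: t:F, y:F. ✗
Satisfying worlds: {t, w}.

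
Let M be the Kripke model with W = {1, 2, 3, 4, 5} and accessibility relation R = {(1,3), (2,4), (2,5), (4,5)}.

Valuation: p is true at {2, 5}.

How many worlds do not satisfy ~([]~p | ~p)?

1: []~p | ~p is T. ✗
2: []~p | ~p is F. ✓
3: []~p | ~p is T. ✗
4: []~p | ~p is T. ✗
5: []~p | ~p is T. ✗
Satisfying worlds: {2}.
So ~([]~p | ~p) fails at the other 4 worlds.

4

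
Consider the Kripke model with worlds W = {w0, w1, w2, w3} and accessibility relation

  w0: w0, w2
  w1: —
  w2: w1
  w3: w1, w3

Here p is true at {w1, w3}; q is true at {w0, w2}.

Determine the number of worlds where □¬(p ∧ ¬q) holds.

2

w0: successors {w0, w2}; ¬(p ∧ ¬q) there: w0:T, w2:T. ✓
w1: no successors, so □¬(p ∧ ¬q) holds vacuously. ✓
w2: successors {w1}; ¬(p ∧ ¬q) there: w1:F. ✗
w3: successors {w1, w3}; ¬(p ∧ ¬q) there: w1:F, w3:F. ✗
Satisfying worlds: {w0, w1}.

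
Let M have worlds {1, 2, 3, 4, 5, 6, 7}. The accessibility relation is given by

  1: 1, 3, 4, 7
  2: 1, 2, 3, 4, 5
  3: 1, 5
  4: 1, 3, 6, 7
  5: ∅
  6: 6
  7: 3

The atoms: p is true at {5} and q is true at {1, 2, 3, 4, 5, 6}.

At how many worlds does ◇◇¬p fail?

1: successors {1, 3, 4, 7}; ◇¬p there: 1:T, 3:T, 4:T, 7:T. ✓
2: successors {1, 2, 3, 4, 5}; ◇¬p there: 1:T, 2:T, 3:T, 4:T, 5:F. ✓
3: successors {1, 5}; ◇¬p there: 1:T, 5:F. ✓
4: successors {1, 3, 6, 7}; ◇¬p there: 1:T, 3:T, 6:T, 7:T. ✓
5: no successors, so ◇◇¬p fails. ✗
6: successors {6}; ◇¬p there: 6:T. ✓
7: successors {3}; ◇¬p there: 3:T. ✓
Satisfying worlds: {1, 2, 3, 4, 6, 7}.
So ◇◇¬p fails at the other 1 world.

1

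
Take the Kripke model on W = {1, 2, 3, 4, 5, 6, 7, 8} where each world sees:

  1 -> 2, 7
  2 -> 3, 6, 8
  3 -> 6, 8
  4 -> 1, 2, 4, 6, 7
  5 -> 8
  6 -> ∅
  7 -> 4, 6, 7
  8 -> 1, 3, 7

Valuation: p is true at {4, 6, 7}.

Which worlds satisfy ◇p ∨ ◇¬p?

1: ◇p is T, ◇¬p is T. ✓
2: ◇p is T, ◇¬p is T. ✓
3: ◇p is T, ◇¬p is T. ✓
4: ◇p is T, ◇¬p is T. ✓
5: ◇p is F, ◇¬p is T. ✓
6: ◇p is F, ◇¬p is F. ✗
7: ◇p is T, ◇¬p is F. ✓
8: ◇p is T, ◇¬p is T. ✓

{1, 2, 3, 4, 5, 7, 8}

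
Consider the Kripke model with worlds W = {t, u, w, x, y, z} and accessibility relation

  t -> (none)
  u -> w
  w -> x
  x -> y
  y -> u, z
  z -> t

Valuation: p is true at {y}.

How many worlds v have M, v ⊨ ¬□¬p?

t: □¬p is T. ✗
u: □¬p is T. ✗
w: □¬p is T. ✗
x: □¬p is F. ✓
y: □¬p is T. ✗
z: □¬p is T. ✗
Satisfying worlds: {x}.

1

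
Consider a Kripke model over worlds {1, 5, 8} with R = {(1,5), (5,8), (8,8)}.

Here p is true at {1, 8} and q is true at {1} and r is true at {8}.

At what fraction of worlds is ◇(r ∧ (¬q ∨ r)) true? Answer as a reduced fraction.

2/3

1: successors {5}; r ∧ (¬q ∨ r) there: 5:F. ✗
5: successors {8}; r ∧ (¬q ∨ r) there: 8:T. ✓
8: successors {8}; r ∧ (¬q ∨ r) there: 8:T. ✓
That's 2 of 3 worlds, so 2/3.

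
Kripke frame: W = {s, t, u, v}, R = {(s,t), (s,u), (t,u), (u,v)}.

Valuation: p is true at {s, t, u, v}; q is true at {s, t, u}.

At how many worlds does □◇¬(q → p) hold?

s: successors {t, u}; ◇¬(q → p) there: t:F, u:F. ✗
t: successors {u}; ◇¬(q → p) there: u:F. ✗
u: successors {v}; ◇¬(q → p) there: v:F. ✗
v: no successors, so □◇¬(q → p) holds vacuously. ✓
Satisfying worlds: {v}.

1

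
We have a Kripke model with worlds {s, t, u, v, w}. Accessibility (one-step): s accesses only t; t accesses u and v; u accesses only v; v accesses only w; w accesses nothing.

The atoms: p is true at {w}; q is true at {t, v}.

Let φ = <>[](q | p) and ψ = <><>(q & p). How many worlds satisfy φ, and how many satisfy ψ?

3 and 0

For <>[](q | p):
s: successors {t}; [](q | p) there: t:F. ✗
t: successors {u, v}; [](q | p) there: u:T, v:T. ✓
u: successors {v}; [](q | p) there: v:T. ✓
v: successors {w}; [](q | p) there: w:T. ✓
w: no successors, so <>[](q | p) fails. ✗
— 3 worlds.
For <><>(q & p):
s: successors {t}; <>(q & p) there: t:F. ✗
t: successors {u, v}; <>(q & p) there: u:F, v:F. ✗
u: successors {v}; <>(q & p) there: v:F. ✗
v: successors {w}; <>(q & p) there: w:F. ✗
w: no successors, so <><>(q & p) fails. ✗
— 0 worlds.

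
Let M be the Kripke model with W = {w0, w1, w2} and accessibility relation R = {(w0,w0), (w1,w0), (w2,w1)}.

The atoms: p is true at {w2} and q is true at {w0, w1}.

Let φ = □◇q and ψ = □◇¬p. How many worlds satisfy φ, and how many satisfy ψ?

3 and 3

For □◇q:
w0: successors {w0}; ◇q there: w0:T. ✓
w1: successors {w0}; ◇q there: w0:T. ✓
w2: successors {w1}; ◇q there: w1:T. ✓
— 3 worlds.
For □◇¬p:
w0: successors {w0}; ◇¬p there: w0:T. ✓
w1: successors {w0}; ◇¬p there: w0:T. ✓
w2: successors {w1}; ◇¬p there: w1:T. ✓
— 3 worlds.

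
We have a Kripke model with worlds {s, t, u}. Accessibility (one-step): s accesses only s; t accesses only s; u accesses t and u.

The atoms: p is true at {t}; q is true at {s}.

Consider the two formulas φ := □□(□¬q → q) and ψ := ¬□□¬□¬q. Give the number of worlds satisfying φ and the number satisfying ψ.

2 and 1

For □□(□¬q → q):
s: successors {s}; □(□¬q → q) there: s:T. ✓
t: successors {s}; □(□¬q → q) there: s:T. ✓
u: successors {t, u}; □(□¬q → q) there: t:T, u:F. ✗
— 2 worlds.
For ¬□□¬□¬q:
s: □□¬□¬q is T. ✗
t: □□¬□¬q is T. ✗
u: □□¬□¬q is F. ✓
— 1 world.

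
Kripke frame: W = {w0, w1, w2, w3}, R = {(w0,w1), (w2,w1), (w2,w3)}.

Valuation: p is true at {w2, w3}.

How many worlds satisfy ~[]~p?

w0: []~p is T. ✗
w1: []~p is T. ✗
w2: []~p is F. ✓
w3: []~p is T. ✗
Satisfying worlds: {w2}.

1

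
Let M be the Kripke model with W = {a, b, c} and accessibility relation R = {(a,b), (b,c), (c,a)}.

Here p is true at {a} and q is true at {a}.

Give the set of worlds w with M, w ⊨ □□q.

a: successors {b}; □q there: b:F. ✗
b: successors {c}; □q there: c:T. ✓
c: successors {a}; □q there: a:F. ✗

{b}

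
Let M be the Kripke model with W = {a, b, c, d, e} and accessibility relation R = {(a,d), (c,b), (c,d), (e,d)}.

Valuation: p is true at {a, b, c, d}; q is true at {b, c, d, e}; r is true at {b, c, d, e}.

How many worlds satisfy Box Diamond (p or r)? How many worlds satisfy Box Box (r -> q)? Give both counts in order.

2 and 5

For Box Diamond (p or r):
a: successors {d}; Diamond (p or r) there: d:F. ✗
b: no successors, so Box Diamond (p or r) holds vacuously. ✓
c: successors {b, d}; Diamond (p or r) there: b:F, d:F. ✗
d: no successors, so Box Diamond (p or r) holds vacuously. ✓
e: successors {d}; Diamond (p or r) there: d:F. ✗
— 2 worlds.
For Box Box (r -> q):
a: successors {d}; Box (r -> q) there: d:T. ✓
b: no successors, so Box Box (r -> q) holds vacuously. ✓
c: successors {b, d}; Box (r -> q) there: b:T, d:T. ✓
d: no successors, so Box Box (r -> q) holds vacuously. ✓
e: successors {d}; Box (r -> q) there: d:T. ✓
— 5 worlds.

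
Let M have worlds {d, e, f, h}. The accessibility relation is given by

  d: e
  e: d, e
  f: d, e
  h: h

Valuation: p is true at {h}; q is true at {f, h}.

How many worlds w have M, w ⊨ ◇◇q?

1

d: successors {e}; ◇q there: e:F. ✗
e: successors {d, e}; ◇q there: d:F, e:F. ✗
f: successors {d, e}; ◇q there: d:F, e:F. ✗
h: successors {h}; ◇q there: h:T. ✓
Satisfying worlds: {h}.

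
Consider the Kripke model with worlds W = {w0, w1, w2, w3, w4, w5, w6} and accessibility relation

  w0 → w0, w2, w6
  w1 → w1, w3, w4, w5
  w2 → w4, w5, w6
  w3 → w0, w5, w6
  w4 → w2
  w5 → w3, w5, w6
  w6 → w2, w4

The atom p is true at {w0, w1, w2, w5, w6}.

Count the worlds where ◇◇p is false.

w0: successors {w0, w2, w6}; ◇p there: w0:T, w2:T, w6:T. ✓
w1: successors {w1, w3, w4, w5}; ◇p there: w1:T, w3:T, w4:T, w5:T. ✓
w2: successors {w4, w5, w6}; ◇p there: w4:T, w5:T, w6:T. ✓
w3: successors {w0, w5, w6}; ◇p there: w0:T, w5:T, w6:T. ✓
w4: successors {w2}; ◇p there: w2:T. ✓
w5: successors {w3, w5, w6}; ◇p there: w3:T, w5:T, w6:T. ✓
w6: successors {w2, w4}; ◇p there: w2:T, w4:T. ✓
Satisfying worlds: {w0, w1, w2, w3, w4, w5, w6}.
So ◇◇p fails at the other 0 worlds.

0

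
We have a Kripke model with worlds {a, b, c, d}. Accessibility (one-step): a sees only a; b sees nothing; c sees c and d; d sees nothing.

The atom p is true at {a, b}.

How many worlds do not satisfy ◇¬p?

3

a: successors {a}; ¬p there: a:F. ✗
b: no successors, so ◇¬p fails. ✗
c: successors {c, d}; ¬p there: c:T, d:T. ✓
d: no successors, so ◇¬p fails. ✗
Satisfying worlds: {c}.
So ◇¬p fails at the other 3 worlds.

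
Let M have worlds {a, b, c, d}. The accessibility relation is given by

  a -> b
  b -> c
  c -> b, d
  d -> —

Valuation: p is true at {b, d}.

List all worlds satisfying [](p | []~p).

a: successors {b}; p | []~p there: b:T. ✓
b: successors {c}; p | []~p there: c:F. ✗
c: successors {b, d}; p | []~p there: b:T, d:T. ✓
d: no successors, so [](p | []~p) holds vacuously. ✓

{a, c, d}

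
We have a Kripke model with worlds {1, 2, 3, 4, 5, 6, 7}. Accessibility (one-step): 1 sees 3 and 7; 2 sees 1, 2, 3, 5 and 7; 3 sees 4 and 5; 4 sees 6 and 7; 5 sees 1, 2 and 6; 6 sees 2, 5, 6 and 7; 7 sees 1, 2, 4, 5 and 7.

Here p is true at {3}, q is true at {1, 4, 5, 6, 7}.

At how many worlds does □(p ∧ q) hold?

1: successors {3, 7}; p ∧ q there: 3:F, 7:F. ✗
2: successors {1, 2, 3, 5, 7}; p ∧ q there: 1:F, 2:F, 3:F, 5:F, 7:F. ✗
3: successors {4, 5}; p ∧ q there: 4:F, 5:F. ✗
4: successors {6, 7}; p ∧ q there: 6:F, 7:F. ✗
5: successors {1, 2, 6}; p ∧ q there: 1:F, 2:F, 6:F. ✗
6: successors {2, 5, 6, 7}; p ∧ q there: 2:F, 5:F, 6:F, 7:F. ✗
7: successors {1, 2, 4, 5, 7}; p ∧ q there: 1:F, 2:F, 4:F, 5:F, 7:F. ✗
Satisfying worlds: ∅.

0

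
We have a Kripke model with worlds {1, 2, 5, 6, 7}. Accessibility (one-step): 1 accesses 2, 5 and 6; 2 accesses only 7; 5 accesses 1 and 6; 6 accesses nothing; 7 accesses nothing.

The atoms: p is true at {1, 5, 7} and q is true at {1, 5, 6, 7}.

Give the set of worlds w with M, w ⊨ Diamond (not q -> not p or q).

1: successors {2, 5, 6}; not q -> not p or q there: 2:T, 5:T, 6:T. ✓
2: successors {7}; not q -> not p or q there: 7:T. ✓
5: successors {1, 6}; not q -> not p or q there: 1:T, 6:T. ✓
6: no successors, so Diamond (not q -> not p or q) fails. ✗
7: no successors, so Diamond (not q -> not p or q) fails. ✗

{1, 2, 5}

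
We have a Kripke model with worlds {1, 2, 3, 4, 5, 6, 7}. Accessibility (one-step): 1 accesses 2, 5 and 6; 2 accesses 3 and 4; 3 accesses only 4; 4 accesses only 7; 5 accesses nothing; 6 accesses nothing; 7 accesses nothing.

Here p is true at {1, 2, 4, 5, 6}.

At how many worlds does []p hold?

1: successors {2, 5, 6}; p there: 2:T, 5:T, 6:T. ✓
2: successors {3, 4}; p there: 3:F, 4:T. ✗
3: successors {4}; p there: 4:T. ✓
4: successors {7}; p there: 7:F. ✗
5: no successors, so []p holds vacuously. ✓
6: no successors, so []p holds vacuously. ✓
7: no successors, so []p holds vacuously. ✓
Satisfying worlds: {1, 3, 5, 6, 7}.

5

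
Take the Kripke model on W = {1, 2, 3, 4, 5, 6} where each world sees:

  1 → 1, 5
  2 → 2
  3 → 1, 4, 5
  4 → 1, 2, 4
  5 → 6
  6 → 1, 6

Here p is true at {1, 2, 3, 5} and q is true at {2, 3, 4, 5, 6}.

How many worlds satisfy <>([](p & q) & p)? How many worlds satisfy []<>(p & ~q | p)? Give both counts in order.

2 and 4

For <>([](p & q) & p):
1: successors {1, 5}; [](p & q) & p there: 1:F, 5:F. ✗
2: successors {2}; [](p & q) & p there: 2:T. ✓
3: successors {1, 4, 5}; [](p & q) & p there: 1:F, 4:F, 5:F. ✗
4: successors {1, 2, 4}; [](p & q) & p there: 1:F, 2:T, 4:F. ✓
5: successors {6}; [](p & q) & p there: 6:F. ✗
6: successors {1, 6}; [](p & q) & p there: 1:F, 6:F. ✗
— 2 worlds.
For []<>(p & ~q | p):
1: successors {1, 5}; <>(p & ~q | p) there: 1:T, 5:F. ✗
2: successors {2}; <>(p & ~q | p) there: 2:T. ✓
3: successors {1, 4, 5}; <>(p & ~q | p) there: 1:T, 4:T, 5:F. ✗
4: successors {1, 2, 4}; <>(p & ~q | p) there: 1:T, 2:T, 4:T. ✓
5: successors {6}; <>(p & ~q | p) there: 6:T. ✓
6: successors {1, 6}; <>(p & ~q | p) there: 1:T, 6:T. ✓
— 4 worlds.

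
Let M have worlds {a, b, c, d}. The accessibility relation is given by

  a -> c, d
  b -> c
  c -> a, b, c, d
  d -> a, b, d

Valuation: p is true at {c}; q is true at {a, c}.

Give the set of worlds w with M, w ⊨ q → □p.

{b, d}

a: q is T, □p is F. ✗
b: q is F, □p is T. ✓
c: q is T, □p is F. ✗
d: q is F, □p is F. ✓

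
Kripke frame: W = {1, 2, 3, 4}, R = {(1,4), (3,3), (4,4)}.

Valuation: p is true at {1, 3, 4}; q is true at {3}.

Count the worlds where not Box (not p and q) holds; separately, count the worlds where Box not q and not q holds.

3 and 3

For not Box (not p and q):
1: Box (not p and q) is F. ✓
2: Box (not p and q) is T. ✗
3: Box (not p and q) is F. ✓
4: Box (not p and q) is F. ✓
— 3 worlds.
For Box not q and not q:
1: Box not q is T, not q is T. ✓
2: Box not q is T, not q is T. ✓
3: Box not q is F, not q is F. ✗
4: Box not q is T, not q is T. ✓
— 3 worlds.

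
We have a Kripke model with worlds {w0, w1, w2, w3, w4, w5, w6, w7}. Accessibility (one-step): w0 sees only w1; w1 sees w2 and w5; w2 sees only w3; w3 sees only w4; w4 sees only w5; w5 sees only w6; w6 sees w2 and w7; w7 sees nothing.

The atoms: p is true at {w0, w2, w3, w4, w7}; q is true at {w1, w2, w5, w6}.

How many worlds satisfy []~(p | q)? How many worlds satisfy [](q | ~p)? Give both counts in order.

1 and 5

For []~(p | q):
w0: successors {w1}; ~(p | q) there: w1:F. ✗
w1: successors {w2, w5}; ~(p | q) there: w2:F, w5:F. ✗
w2: successors {w3}; ~(p | q) there: w3:F. ✗
w3: successors {w4}; ~(p | q) there: w4:F. ✗
w4: successors {w5}; ~(p | q) there: w5:F. ✗
w5: successors {w6}; ~(p | q) there: w6:F. ✗
w6: successors {w2, w7}; ~(p | q) there: w2:F, w7:F. ✗
w7: no successors, so []~(p | q) holds vacuously. ✓
— 1 world.
For [](q | ~p):
w0: successors {w1}; q | ~p there: w1:T. ✓
w1: successors {w2, w5}; q | ~p there: w2:T, w5:T. ✓
w2: successors {w3}; q | ~p there: w3:F. ✗
w3: successors {w4}; q | ~p there: w4:F. ✗
w4: successors {w5}; q | ~p there: w5:T. ✓
w5: successors {w6}; q | ~p there: w6:T. ✓
w6: successors {w2, w7}; q | ~p there: w2:T, w7:F. ✗
w7: no successors, so [](q | ~p) holds vacuously. ✓
— 5 worlds.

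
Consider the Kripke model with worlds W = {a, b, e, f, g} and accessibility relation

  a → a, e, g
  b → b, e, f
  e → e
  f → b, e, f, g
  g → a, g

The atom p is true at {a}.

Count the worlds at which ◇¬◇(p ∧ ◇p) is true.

a: successors {a, e, g}; ¬◇(p ∧ ◇p) there: a:F, e:T, g:F. ✓
b: successors {b, e, f}; ¬◇(p ∧ ◇p) there: b:T, e:T, f:T. ✓
e: successors {e}; ¬◇(p ∧ ◇p) there: e:T. ✓
f: successors {b, e, f, g}; ¬◇(p ∧ ◇p) there: b:T, e:T, f:T, g:F. ✓
g: successors {a, g}; ¬◇(p ∧ ◇p) there: a:F, g:F. ✗
Satisfying worlds: {a, b, e, f}.

4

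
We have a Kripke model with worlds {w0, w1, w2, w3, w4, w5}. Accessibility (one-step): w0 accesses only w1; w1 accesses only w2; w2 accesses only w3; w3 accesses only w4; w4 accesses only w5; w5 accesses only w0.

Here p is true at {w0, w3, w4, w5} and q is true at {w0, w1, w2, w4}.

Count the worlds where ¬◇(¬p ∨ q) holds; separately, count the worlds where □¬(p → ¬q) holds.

2 and 2

For ¬◇(¬p ∨ q):
w0: ◇(¬p ∨ q) is T. ✗
w1: ◇(¬p ∨ q) is T. ✗
w2: ◇(¬p ∨ q) is F. ✓
w3: ◇(¬p ∨ q) is T. ✗
w4: ◇(¬p ∨ q) is F. ✓
w5: ◇(¬p ∨ q) is T. ✗
— 2 worlds.
For □¬(p → ¬q):
w0: successors {w1}; ¬(p → ¬q) there: w1:F. ✗
w1: successors {w2}; ¬(p → ¬q) there: w2:F. ✗
w2: successors {w3}; ¬(p → ¬q) there: w3:F. ✗
w3: successors {w4}; ¬(p → ¬q) there: w4:T. ✓
w4: successors {w5}; ¬(p → ¬q) there: w5:F. ✗
w5: successors {w0}; ¬(p → ¬q) there: w0:T. ✓
— 2 worlds.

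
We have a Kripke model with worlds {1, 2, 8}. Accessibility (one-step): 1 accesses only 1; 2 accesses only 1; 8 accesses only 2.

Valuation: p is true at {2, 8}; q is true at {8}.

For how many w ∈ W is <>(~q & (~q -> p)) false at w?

2

1: successors {1}; ~q & (~q -> p) there: 1:F. ✗
2: successors {1}; ~q & (~q -> p) there: 1:F. ✗
8: successors {2}; ~q & (~q -> p) there: 2:T. ✓
Satisfying worlds: {8}.
So <>(~q & (~q -> p)) fails at the other 2 worlds.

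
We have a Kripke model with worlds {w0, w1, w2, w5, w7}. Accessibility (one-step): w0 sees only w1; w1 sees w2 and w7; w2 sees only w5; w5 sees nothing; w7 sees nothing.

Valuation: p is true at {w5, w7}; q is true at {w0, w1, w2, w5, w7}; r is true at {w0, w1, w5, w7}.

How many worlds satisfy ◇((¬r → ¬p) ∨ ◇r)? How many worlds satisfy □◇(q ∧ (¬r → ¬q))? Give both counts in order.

For ◇((¬r → ¬p) ∨ ◇r):
w0: successors {w1}; (¬r → ¬p) ∨ ◇r there: w1:T. ✓
w1: successors {w2, w7}; (¬r → ¬p) ∨ ◇r there: w2:T, w7:T. ✓
w2: successors {w5}; (¬r → ¬p) ∨ ◇r there: w5:T. ✓
w5: no successors, so ◇((¬r → ¬p) ∨ ◇r) fails. ✗
w7: no successors, so ◇((¬r → ¬p) ∨ ◇r) fails. ✗
— 3 worlds.
For □◇(q ∧ (¬r → ¬q)):
w0: successors {w1}; ◇(q ∧ (¬r → ¬q)) there: w1:T. ✓
w1: successors {w2, w7}; ◇(q ∧ (¬r → ¬q)) there: w2:T, w7:F. ✗
w2: successors {w5}; ◇(q ∧ (¬r → ¬q)) there: w5:F. ✗
w5: no successors, so □◇(q ∧ (¬r → ¬q)) holds vacuously. ✓
w7: no successors, so □◇(q ∧ (¬r → ¬q)) holds vacuously. ✓
— 3 worlds.

3 and 3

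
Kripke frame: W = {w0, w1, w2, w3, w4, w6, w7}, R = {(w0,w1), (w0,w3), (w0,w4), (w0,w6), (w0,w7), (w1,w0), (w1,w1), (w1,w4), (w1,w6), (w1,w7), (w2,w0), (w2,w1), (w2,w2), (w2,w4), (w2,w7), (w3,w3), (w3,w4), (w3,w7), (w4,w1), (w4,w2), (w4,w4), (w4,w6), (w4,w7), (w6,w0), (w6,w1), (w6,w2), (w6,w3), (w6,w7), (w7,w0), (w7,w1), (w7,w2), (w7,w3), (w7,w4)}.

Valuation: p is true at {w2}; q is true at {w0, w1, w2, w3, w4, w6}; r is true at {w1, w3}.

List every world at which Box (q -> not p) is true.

w0: successors {w1, w3, w4, w6, w7}; q -> not p there: w1:T, w3:T, w4:T, w6:T, w7:T. ✓
w1: successors {w0, w1, w4, w6, w7}; q -> not p there: w0:T, w1:T, w4:T, w6:T, w7:T. ✓
w2: successors {w0, w1, w2, w4, w7}; q -> not p there: w0:T, w1:T, w2:F, w4:T, w7:T. ✗
w3: successors {w3, w4, w7}; q -> not p there: w3:T, w4:T, w7:T. ✓
w4: successors {w1, w2, w4, w6, w7}; q -> not p there: w1:T, w2:F, w4:T, w6:T, w7:T. ✗
w6: successors {w0, w1, w2, w3, w7}; q -> not p there: w0:T, w1:T, w2:F, w3:T, w7:T. ✗
w7: successors {w0, w1, w2, w3, w4}; q -> not p there: w0:T, w1:T, w2:F, w3:T, w4:T. ✗

{w0, w1, w3}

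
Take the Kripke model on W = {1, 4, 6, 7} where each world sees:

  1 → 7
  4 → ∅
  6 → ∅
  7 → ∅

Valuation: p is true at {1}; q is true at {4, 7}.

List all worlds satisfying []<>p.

{4, 6, 7}

1: successors {7}; <>p there: 7:F. ✗
4: no successors, so []<>p holds vacuously. ✓
6: no successors, so []<>p holds vacuously. ✓
7: no successors, so []<>p holds vacuously. ✓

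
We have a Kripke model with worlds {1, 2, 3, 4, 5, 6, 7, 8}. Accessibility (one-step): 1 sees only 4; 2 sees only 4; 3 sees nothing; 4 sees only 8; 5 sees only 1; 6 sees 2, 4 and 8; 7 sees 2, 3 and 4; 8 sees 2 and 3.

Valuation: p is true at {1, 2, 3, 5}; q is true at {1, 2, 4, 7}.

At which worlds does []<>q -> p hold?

{1, 2, 3, 5, 6, 7, 8}

1: []<>q is F, p is T. ✓
2: []<>q is F, p is T. ✓
3: []<>q is T, p is T. ✓
4: []<>q is T, p is F. ✗
5: []<>q is T, p is T. ✓
6: []<>q is F, p is F. ✓
7: []<>q is F, p is F. ✓
8: []<>q is F, p is F. ✓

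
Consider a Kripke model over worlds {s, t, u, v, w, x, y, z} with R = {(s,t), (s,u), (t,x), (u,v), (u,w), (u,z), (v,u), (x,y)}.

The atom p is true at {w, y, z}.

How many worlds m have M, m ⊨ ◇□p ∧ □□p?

2

s: ◇□p is F, □□p is F. ✗
t: ◇□p is T, □□p is T. ✓
u: ◇□p is T, □□p is F. ✗
v: ◇□p is F, □□p is F. ✗
w: ◇□p is F, □□p is T. ✗
x: ◇□p is T, □□p is T. ✓
y: ◇□p is F, □□p is T. ✗
z: ◇□p is F, □□p is T. ✗
Satisfying worlds: {t, x}.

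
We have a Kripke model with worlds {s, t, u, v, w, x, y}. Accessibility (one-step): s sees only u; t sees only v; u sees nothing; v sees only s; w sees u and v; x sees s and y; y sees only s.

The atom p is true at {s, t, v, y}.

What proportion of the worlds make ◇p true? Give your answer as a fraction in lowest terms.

5/7

s: successors {u}; p there: u:F. ✗
t: successors {v}; p there: v:T. ✓
u: no successors, so ◇p fails. ✗
v: successors {s}; p there: s:T. ✓
w: successors {u, v}; p there: u:F, v:T. ✓
x: successors {s, y}; p there: s:T, y:T. ✓
y: successors {s}; p there: s:T. ✓
That's 5 of 7 worlds, so 5/7.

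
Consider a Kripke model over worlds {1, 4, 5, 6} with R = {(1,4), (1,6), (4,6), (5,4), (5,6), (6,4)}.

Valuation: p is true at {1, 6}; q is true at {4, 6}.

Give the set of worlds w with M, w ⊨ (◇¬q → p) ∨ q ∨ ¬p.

1: ◇¬q → p is T, q ∨ ¬p is F. ✓
4: ◇¬q → p is T, q ∨ ¬p is T. ✓
5: ◇¬q → p is T, q ∨ ¬p is T. ✓
6: ◇¬q → p is T, q ∨ ¬p is T. ✓

{1, 4, 5, 6}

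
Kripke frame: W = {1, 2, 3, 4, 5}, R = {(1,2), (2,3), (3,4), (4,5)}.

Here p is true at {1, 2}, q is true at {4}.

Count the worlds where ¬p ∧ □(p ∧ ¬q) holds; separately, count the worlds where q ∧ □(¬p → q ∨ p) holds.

1 and 0

For ¬p ∧ □(p ∧ ¬q):
1: ¬p is F, □(p ∧ ¬q) is T. ✗
2: ¬p is F, □(p ∧ ¬q) is F. ✗
3: ¬p is T, □(p ∧ ¬q) is F. ✗
4: ¬p is T, □(p ∧ ¬q) is F. ✗
5: ¬p is T, □(p ∧ ¬q) is T. ✓
— 1 world.
For q ∧ □(¬p → q ∨ p):
1: q is F, □(¬p → q ∨ p) is T. ✗
2: q is F, □(¬p → q ∨ p) is F. ✗
3: q is F, □(¬p → q ∨ p) is T. ✗
4: q is T, □(¬p → q ∨ p) is F. ✗
5: q is F, □(¬p → q ∨ p) is T. ✗
— 0 worlds.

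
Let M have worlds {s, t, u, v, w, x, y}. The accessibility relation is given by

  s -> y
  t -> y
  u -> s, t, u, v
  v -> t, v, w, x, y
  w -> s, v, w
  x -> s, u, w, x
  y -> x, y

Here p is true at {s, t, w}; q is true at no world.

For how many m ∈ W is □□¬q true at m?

7

s: successors {y}; □¬q there: y:T. ✓
t: successors {y}; □¬q there: y:T. ✓
u: successors {s, t, u, v}; □¬q there: s:T, t:T, u:T, v:T. ✓
v: successors {t, v, w, x, y}; □¬q there: t:T, v:T, w:T, x:T, y:T. ✓
w: successors {s, v, w}; □¬q there: s:T, v:T, w:T. ✓
x: successors {s, u, w, x}; □¬q there: s:T, u:T, w:T, x:T. ✓
y: successors {x, y}; □¬q there: x:T, y:T. ✓
Satisfying worlds: {s, t, u, v, w, x, y}.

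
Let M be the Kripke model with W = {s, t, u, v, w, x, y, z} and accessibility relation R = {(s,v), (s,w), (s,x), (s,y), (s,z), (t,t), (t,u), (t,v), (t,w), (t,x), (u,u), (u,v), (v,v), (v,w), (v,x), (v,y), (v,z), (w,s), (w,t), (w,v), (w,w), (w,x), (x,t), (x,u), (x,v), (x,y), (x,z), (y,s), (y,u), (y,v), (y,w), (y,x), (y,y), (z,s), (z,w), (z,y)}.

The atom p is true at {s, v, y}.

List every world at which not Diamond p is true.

s: Diamond p is T. ✗
t: Diamond p is T. ✗
u: Diamond p is T. ✗
v: Diamond p is T. ✗
w: Diamond p is T. ✗
x: Diamond p is T. ✗
y: Diamond p is T. ✗
z: Diamond p is T. ✗

∅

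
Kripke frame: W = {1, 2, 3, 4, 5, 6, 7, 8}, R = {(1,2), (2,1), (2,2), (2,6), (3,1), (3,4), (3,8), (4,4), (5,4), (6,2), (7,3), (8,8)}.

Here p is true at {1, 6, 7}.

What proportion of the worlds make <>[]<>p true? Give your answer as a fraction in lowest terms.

1/4

1: successors {2}; []<>p there: 2:F. ✗
2: successors {1, 2, 6}; []<>p there: 1:T, 2:F, 6:T. ✓
3: successors {1, 4, 8}; []<>p there: 1:T, 4:F, 8:F. ✓
4: successors {4}; []<>p there: 4:F. ✗
5: successors {4}; []<>p there: 4:F. ✗
6: successors {2}; []<>p there: 2:F. ✗
7: successors {3}; []<>p there: 3:F. ✗
8: successors {8}; []<>p there: 8:F. ✗
That's 2 of 8 worlds, so 2/8 = 1/4.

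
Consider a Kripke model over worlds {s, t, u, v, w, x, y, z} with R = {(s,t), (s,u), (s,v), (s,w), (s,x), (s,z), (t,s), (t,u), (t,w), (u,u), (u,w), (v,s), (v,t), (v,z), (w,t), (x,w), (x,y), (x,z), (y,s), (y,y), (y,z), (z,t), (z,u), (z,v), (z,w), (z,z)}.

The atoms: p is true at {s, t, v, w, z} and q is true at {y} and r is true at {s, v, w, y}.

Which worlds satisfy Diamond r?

s: successors {t, u, v, w, x, z}; r there: t:F, u:F, v:T, w:T, x:F, z:F. ✓
t: successors {s, u, w}; r there: s:T, u:F, w:T. ✓
u: successors {u, w}; r there: u:F, w:T. ✓
v: successors {s, t, z}; r there: s:T, t:F, z:F. ✓
w: successors {t}; r there: t:F. ✗
x: successors {w, y, z}; r there: w:T, y:T, z:F. ✓
y: successors {s, y, z}; r there: s:T, y:T, z:F. ✓
z: successors {t, u, v, w, z}; r there: t:F, u:F, v:T, w:T, z:F. ✓

{s, t, u, v, x, y, z}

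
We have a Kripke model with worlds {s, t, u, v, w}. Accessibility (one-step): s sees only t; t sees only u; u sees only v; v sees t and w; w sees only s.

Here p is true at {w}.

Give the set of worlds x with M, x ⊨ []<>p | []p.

s: []<>p is F, []p is F. ✗
t: []<>p is F, []p is F. ✗
u: []<>p is T, []p is F. ✓
v: []<>p is F, []p is F. ✗
w: []<>p is F, []p is F. ✗

{u}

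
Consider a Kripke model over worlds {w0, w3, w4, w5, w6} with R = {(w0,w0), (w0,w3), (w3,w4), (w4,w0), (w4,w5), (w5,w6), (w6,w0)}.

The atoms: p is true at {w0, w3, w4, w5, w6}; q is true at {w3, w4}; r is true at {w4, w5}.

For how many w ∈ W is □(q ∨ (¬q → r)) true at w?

w0: successors {w0, w3}; q ∨ (¬q → r) there: w0:F, w3:T. ✗
w3: successors {w4}; q ∨ (¬q → r) there: w4:T. ✓
w4: successors {w0, w5}; q ∨ (¬q → r) there: w0:F, w5:T. ✗
w5: successors {w6}; q ∨ (¬q → r) there: w6:F. ✗
w6: successors {w0}; q ∨ (¬q → r) there: w0:F. ✗
Satisfying worlds: {w3}.

1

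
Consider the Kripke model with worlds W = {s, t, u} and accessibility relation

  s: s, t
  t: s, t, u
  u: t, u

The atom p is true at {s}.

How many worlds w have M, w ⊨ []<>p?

1

s: successors {s, t}; <>p there: s:T, t:T. ✓
t: successors {s, t, u}; <>p there: s:T, t:T, u:F. ✗
u: successors {t, u}; <>p there: t:T, u:F. ✗
Satisfying worlds: {s}.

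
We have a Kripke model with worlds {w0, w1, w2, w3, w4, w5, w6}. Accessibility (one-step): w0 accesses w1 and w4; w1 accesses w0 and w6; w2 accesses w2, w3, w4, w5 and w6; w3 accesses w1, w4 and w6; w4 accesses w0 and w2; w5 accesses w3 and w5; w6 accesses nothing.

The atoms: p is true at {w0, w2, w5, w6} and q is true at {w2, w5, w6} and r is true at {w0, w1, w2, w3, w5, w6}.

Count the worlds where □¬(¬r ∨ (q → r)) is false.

w0: successors {w1, w4}; ¬(¬r ∨ (q → r)) there: w1:F, w4:F. ✗
w1: successors {w0, w6}; ¬(¬r ∨ (q → r)) there: w0:F, w6:F. ✗
w2: successors {w2, w3, w4, w5, w6}; ¬(¬r ∨ (q → r)) there: w2:F, w3:F, w4:F, w5:F, w6:F. ✗
w3: successors {w1, w4, w6}; ¬(¬r ∨ (q → r)) there: w1:F, w4:F, w6:F. ✗
w4: successors {w0, w2}; ¬(¬r ∨ (q → r)) there: w0:F, w2:F. ✗
w5: successors {w3, w5}; ¬(¬r ∨ (q → r)) there: w3:F, w5:F. ✗
w6: no successors, so □¬(¬r ∨ (q → r)) holds vacuously. ✓
Satisfying worlds: {w6}.
So □¬(¬r ∨ (q → r)) fails at the other 6 worlds.

6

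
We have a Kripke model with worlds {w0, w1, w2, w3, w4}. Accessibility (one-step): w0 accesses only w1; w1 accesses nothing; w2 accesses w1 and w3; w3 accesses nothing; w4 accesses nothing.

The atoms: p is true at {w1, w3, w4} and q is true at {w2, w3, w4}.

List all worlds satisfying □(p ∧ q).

w0: successors {w1}; p ∧ q there: w1:F. ✗
w1: no successors, so □(p ∧ q) holds vacuously. ✓
w2: successors {w1, w3}; p ∧ q there: w1:F, w3:T. ✗
w3: no successors, so □(p ∧ q) holds vacuously. ✓
w4: no successors, so □(p ∧ q) holds vacuously. ✓

{w1, w3, w4}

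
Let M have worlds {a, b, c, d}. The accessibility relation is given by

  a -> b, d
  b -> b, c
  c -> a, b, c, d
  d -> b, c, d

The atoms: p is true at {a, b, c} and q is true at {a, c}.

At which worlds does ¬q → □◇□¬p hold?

{a, c}

a: ¬q is F, □◇□¬p is F. ✓
b: ¬q is T, □◇□¬p is F. ✗
c: ¬q is F, □◇□¬p is F. ✓
d: ¬q is T, □◇□¬p is F. ✗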